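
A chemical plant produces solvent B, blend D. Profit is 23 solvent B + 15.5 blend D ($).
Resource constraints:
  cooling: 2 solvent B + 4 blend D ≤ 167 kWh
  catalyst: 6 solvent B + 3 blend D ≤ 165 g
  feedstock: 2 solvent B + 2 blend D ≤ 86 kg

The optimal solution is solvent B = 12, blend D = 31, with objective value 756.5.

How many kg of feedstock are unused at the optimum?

0

feedstock used = 2·12 + 2·31 = 86; slack = 86 − 86 = 0.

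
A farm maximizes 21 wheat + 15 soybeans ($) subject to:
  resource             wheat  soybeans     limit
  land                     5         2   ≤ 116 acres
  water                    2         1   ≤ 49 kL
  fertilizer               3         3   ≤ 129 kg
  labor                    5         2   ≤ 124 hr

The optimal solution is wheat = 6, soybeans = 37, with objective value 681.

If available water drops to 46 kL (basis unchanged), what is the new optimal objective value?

Binding: water and fertilizer. Non-binding: land (12 unused), labor (20 unused).
By complementary slackness, y = 0 for the non-binding constraints.
From A_Bᵀ y = c: 2·y_water + 3·y_fertilizer = 21; 1·y_water + 3·y_fertilizer = 15.
Solving: y_water = 6, y_fertilizer = 3.
Δz = y_water·Δb = 6 × (-3) = -18, so new z* = 681 − 18 = 663.

663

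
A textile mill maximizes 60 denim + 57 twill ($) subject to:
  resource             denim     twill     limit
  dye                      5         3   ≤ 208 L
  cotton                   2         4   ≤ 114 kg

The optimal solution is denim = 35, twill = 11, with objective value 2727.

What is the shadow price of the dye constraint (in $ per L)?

At the optimum: dye uses 208 of 208 (binding); cotton uses 114 of 114 (binding).
Dual feasibility on the basic columns requires 5·y_dye + 2·y_cotton = 60, 3·y_dye + 4·y_cotton = 57.
Solving: y_dye = 9, y_cotton = 7.5.
Shadow price of dye = 9.

9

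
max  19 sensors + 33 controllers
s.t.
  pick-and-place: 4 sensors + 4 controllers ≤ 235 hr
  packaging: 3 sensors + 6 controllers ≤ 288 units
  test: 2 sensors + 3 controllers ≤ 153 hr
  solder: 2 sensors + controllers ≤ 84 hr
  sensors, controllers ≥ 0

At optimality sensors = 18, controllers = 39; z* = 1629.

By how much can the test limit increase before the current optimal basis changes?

1.75

Binding constraints: packaging, test. The basis is B = [[3,6],[2,3]] with det -3.
Per unit increase in test, x* moves by d = (2, -1).
The basis stays optimal until pick-and-place becomes binding; allowable increase = 1.75 hr.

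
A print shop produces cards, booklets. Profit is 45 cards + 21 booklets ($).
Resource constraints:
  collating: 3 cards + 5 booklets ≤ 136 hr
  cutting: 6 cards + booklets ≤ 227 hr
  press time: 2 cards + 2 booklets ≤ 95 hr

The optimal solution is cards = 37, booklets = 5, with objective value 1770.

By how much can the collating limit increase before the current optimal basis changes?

29.7

Binding constraints: collating, cutting. The basis is B = [[3,5],[6,1]] with det -27.
Per unit increase in collating, x* moves by d = (-0.037, 0.2222).
The basis stays optimal until press time becomes binding; allowable increase = 29.7 hr.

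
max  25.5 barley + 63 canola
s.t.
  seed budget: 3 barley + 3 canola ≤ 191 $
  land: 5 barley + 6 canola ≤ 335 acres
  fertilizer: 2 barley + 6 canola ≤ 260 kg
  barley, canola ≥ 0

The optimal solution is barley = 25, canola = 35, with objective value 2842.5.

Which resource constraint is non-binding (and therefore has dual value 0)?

seed budget

seed budget: 180/191 (slack 11)
land: 335/335 (binding)
fertilizer: 260/260 (binding)
By complementary slackness, a constraint with positive slack has shadow price 0 → seed budget.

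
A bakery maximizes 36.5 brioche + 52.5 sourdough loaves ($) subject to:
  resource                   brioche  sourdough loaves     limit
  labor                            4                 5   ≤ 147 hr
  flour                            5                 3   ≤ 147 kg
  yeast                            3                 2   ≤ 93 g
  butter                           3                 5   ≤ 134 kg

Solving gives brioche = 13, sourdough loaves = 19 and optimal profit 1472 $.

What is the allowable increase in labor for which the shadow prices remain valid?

Binding constraints: labor, butter. The basis is B = [[4,5],[3,5]] with det 5.
Per unit increase in labor, x* moves by d = (1, -0.6).
The basis stays optimal until flour becomes binding; allowable increase = 7.8125 hr.

7.8125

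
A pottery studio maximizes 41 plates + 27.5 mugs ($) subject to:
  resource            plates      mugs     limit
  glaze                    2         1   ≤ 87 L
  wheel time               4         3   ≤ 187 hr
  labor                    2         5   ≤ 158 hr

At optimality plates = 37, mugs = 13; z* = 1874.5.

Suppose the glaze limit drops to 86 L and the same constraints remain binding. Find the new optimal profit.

At the optimum: glaze uses 87 of 87 (binding); wheel time uses 187 of 187 (binding); labor uses 139 of 158 (slack = 19).
Since labor is not tight, its dual is 0.
From A_Bᵀ y = c: 2·y_glaze + 4·y_wheel time = 41; 1·y_glaze + 3·y_wheel time = 27.5.
→ y_glaze = 6.5 and y_wheel time = 7.
Δz = y_glaze·Δb = 6.5 × (-1) = -6.5, so new z* = 1874.5 − 6.5 = 1868.

1868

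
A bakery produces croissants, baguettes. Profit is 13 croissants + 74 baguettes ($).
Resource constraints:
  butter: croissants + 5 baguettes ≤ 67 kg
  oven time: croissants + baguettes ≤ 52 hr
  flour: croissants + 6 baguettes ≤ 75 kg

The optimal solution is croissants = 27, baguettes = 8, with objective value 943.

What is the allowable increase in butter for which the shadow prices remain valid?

Binding constraints: butter, flour. The basis is B = [[1,5],[1,6]] with det 1.
Per unit increase in butter, x* moves by d = (6, -1).
The basis stays optimal until oven time becomes binding; allowable increase = 3.4 kg.

3.4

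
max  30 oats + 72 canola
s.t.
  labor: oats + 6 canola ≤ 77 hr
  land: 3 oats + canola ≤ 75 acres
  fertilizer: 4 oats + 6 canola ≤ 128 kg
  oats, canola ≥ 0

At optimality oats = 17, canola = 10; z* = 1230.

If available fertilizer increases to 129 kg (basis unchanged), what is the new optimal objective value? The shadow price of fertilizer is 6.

1236

Δb = 1, so new z* = 1230 + (6)·(1) = 1230 + 6 = 1236.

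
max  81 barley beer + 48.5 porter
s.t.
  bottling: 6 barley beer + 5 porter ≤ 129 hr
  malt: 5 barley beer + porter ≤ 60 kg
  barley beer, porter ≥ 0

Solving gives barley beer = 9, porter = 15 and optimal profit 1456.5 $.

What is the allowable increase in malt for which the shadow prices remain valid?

Binding constraints: bottling, malt. The basis is B = [[6,5],[5,1]] with det -19.
Per unit increase in malt, x* moves by d = (0.2632, -0.3158).
The basis stays optimal until porter reaches 0; allowable increase = 47.5 kg.

47.5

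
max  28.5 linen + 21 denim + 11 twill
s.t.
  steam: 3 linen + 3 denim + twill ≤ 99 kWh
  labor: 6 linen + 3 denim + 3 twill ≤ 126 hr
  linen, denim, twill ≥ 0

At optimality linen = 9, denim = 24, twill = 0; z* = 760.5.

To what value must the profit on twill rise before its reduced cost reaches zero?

Both steam and labor are binding at x*.
The binding rows give the dual system: 3·y_steam + 6·y_labor = 28.5 and 3·y_steam + 3·y_labor = 21.
This yields shadow prices y_steam = 4.5, y_labor = 2.5.
twill enters the basis when its profit ≥ yᵀa₃ = 4.5·1 + 2.5·3 = 12.

12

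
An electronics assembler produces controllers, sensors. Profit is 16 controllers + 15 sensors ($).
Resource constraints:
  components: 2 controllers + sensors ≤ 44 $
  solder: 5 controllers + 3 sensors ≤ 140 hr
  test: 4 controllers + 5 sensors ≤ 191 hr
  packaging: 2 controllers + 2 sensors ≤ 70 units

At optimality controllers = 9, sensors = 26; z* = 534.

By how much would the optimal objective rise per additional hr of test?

0

Check each constraint at x*: components 44/44 (tight); solder 123/140 (slack 17); test 166/191 (slack 25); packaging 70/70 (tight).
By complementary slackness, y = 0 for the non-binding constraints.
Dual feasibility on the basic columns requires 2·y_components + 2·y_packaging = 16, 1·y_components + 2·y_packaging = 15.
This yields shadow prices y_components = 1, y_packaging = 7.
Shadow price of test = 0.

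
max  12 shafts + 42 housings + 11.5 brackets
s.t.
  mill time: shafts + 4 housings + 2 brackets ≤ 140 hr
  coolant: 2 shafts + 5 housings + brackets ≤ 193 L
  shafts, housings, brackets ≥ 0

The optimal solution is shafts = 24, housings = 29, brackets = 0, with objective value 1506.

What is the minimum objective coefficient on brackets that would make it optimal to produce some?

18

At the optimum: mill time uses 140 of 140 (binding); coolant uses 193 of 193 (binding).
From A_Bᵀ y = c: 1·y_mill time + 2·y_coolant = 12; 4·y_mill time + 5·y_coolant = 42.
→ y_mill time = 8 and y_coolant = 2.
brackets enters the basis when its profit ≥ yᵀa₃ = 8·2 + 2·1 = 18.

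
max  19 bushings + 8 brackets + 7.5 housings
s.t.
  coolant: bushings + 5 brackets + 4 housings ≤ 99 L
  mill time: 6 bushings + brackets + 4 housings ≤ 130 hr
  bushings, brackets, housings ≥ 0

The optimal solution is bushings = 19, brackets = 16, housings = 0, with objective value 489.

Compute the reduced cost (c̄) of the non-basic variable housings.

-8.5

Both coolant and mill time are binding at x*.
The binding rows give the dual system: 1·y_coolant + 6·y_mill time = 19 and 5·y_coolant + 1·y_mill time = 8.
This yields shadow prices y_coolant = 1, y_mill time = 3.
Reduced cost of housings: c₃ − yᵀa₃ = 7.5 − (1·4 + 3·4) = 7.5 − 16 = -8.5.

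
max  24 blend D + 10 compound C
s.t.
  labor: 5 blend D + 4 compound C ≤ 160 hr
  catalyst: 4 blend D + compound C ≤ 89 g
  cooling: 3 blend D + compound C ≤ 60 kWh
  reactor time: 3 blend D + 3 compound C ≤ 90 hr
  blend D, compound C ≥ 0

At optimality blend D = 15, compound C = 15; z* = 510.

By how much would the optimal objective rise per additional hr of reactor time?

1

At the optimum: labor uses 135 of 160 (slack = 25); catalyst uses 75 of 89 (slack = 14); cooling uses 60 of 60 (binding); reactor time uses 90 of 90 (binding).
Slack constraints have shadow price 0 (complementary slackness).
Dual feasibility on the basic columns requires 3·y_cooling + 3·y_reactor time = 24, 1·y_cooling + 3·y_reactor time = 10.
This yields shadow prices y_cooling = 7, y_reactor time = 1.
Shadow price of reactor time = 1.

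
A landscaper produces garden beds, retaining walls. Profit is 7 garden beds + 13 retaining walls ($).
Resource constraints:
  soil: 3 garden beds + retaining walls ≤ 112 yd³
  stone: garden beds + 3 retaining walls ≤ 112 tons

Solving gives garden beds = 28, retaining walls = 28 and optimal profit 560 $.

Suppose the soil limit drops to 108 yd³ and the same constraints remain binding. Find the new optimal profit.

556

Both soil and stone are binding at x*.
The binding rows give the dual system: 3·y_soil + 1·y_stone = 7 and 1·y_soil + 3·y_stone = 13.
This yields shadow prices y_soil = 1, y_stone = 4.
Δz = y_soil·Δb = 1 × (-4) = -4, so new z* = 560 − 4 = 556.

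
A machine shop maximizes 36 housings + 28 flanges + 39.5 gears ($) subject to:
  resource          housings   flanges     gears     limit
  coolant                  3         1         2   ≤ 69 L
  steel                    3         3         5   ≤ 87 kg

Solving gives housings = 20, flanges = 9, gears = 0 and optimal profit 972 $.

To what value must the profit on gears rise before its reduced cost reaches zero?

48

At the optimum: coolant uses 69 of 69 (binding); steel uses 87 of 87 (binding).
The binding rows give the dual system: 3·y_coolant + 3·y_steel = 36 and 1·y_coolant + 3·y_steel = 28.
Solving: y_coolant = 4, y_steel = 8.
gears enters the basis when its profit ≥ yᵀa₃ = 4·2 + 8·5 = 48.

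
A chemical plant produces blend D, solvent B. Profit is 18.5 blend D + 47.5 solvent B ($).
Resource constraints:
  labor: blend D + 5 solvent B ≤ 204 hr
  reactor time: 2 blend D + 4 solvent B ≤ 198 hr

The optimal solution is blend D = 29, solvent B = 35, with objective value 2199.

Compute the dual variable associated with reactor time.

7.5

Both labor and reactor time are binding at x*.
Dual feasibility on the basic columns requires 1·y_labor + 2·y_reactor time = 18.5, 5·y_labor + 4·y_reactor time = 47.5.
This yields shadow prices y_labor = 3.5, y_reactor time = 7.5.
Shadow price of reactor time = 7.5.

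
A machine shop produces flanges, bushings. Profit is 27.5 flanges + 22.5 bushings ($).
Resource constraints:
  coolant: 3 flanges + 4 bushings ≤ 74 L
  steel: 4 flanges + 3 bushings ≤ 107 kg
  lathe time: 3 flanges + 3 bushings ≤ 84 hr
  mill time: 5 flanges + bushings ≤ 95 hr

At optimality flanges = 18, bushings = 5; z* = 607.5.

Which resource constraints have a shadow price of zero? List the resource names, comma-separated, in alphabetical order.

coolant: 74/74 (binding)
steel: 87/107 (slack 20)
lathe time: 69/84 (slack 15)
mill time: 95/95 (binding)
By complementary slackness, a constraint with positive slack has shadow price 0 → lathe time, steel.

lathe time, steel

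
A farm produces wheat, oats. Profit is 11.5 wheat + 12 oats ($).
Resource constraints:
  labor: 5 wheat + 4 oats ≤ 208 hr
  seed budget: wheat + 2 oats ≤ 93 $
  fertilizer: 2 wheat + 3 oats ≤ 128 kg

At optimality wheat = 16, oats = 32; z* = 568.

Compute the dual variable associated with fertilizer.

Check each constraint at x*: labor 208/208 (tight); seed budget 80/93 (slack 13); fertilizer 128/128 (tight).
Since seed budget is not tight, its dual is 0.
Dual feasibility on the basic columns requires 5·y_labor + 2·y_fertilizer = 11.5, 4·y_labor + 3·y_fertilizer = 12.
→ y_labor = 1.5 and y_fertilizer = 2.
Shadow price of fertilizer = 2.

2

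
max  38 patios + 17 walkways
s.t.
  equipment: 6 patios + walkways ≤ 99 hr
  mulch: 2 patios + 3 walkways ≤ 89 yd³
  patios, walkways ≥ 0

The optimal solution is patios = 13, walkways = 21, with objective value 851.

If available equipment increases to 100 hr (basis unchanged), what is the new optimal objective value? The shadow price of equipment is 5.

Δb = 1, so new z* = 851 + (5)·(1) = 851 + 5 = 856.

856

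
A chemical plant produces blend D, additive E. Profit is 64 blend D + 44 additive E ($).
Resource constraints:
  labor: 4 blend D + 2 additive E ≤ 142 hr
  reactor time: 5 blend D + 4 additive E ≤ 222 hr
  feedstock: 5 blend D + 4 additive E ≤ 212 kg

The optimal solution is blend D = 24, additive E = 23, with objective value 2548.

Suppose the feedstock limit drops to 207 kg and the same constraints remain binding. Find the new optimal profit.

Check each constraint at x*: labor 142/142 (tight); reactor time 212/222 (slack 10); feedstock 212/212 (tight).
Slack constraints have shadow price 0 (complementary slackness).
Dual feasibility on the basic columns requires 4·y_labor + 5·y_feedstock = 64, 2·y_labor + 4·y_feedstock = 44.
Solving: y_labor = 6, y_feedstock = 8.
Δz = y_feedstock·Δb = 8 × (-5) = -40, so new z* = 2548 − 40 = 2508.

2508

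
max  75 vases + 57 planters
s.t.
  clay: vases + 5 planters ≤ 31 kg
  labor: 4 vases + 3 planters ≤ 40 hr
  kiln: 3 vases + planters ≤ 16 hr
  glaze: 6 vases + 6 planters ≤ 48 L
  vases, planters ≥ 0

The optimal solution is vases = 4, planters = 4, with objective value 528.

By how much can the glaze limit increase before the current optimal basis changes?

6

Binding constraints: kiln, glaze. The basis is B = [[3,1],[6,6]] with det 12.
Per unit increase in glaze, x* moves by d = (-0.0833, 0.25).
The basis stays optimal until clay becomes binding; allowable increase = 6 L.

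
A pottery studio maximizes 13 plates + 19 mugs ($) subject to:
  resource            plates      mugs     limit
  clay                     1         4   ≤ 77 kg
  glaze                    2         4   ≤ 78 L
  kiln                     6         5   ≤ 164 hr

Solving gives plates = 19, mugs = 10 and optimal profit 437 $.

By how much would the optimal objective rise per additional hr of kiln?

Binding: glaze and kiln. Non-binding: clay (18 unused).
Slack constraints have shadow price 0 (complementary slackness).
From A_Bᵀ y = c: 2·y_glaze + 6·y_kiln = 13; 4·y_glaze + 5·y_kiln = 19.
→ y_glaze = 3.5 and y_kiln = 1.
Shadow price of kiln = 1.

1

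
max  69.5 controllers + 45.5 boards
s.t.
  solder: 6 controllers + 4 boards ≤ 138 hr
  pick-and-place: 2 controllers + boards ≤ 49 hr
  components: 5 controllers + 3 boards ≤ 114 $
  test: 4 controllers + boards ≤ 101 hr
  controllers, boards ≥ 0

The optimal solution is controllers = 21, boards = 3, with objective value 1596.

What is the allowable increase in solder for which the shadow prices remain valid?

14

Binding constraints: solder, components. The basis is B = [[6,4],[5,3]] with det -2.
Per unit increase in solder, x* moves by d = (-1.5, 2.5).
The basis stays optimal until controllers reaches 0; allowable increase = 14 hr.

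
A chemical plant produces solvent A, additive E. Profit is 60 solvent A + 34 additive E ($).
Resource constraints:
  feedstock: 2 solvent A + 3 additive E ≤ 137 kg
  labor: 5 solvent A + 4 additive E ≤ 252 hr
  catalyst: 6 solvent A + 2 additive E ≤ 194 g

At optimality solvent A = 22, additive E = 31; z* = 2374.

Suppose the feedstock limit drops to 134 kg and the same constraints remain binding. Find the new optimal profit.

2356

Binding: feedstock and catalyst. Non-binding: labor (18 unused).
By complementary slackness, y = 0 for the non-binding constraint.
Dual feasibility on the basic columns requires 2·y_feedstock + 6·y_catalyst = 60, 3·y_feedstock + 2·y_catalyst = 34.
→ y_feedstock = 6 and y_catalyst = 8.
Δz = y_feedstock·Δb = 6 × (-3) = -18, so new z* = 2374 − 18 = 2356.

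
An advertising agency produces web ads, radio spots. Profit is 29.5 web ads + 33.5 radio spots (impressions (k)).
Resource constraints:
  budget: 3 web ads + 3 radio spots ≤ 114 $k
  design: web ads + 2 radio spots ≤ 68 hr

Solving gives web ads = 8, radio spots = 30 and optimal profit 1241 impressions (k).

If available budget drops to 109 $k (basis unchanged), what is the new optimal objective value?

At the optimum: budget uses 114 of 114 (binding); design uses 68 of 68 (binding).
From A_Bᵀ y = c: 3·y_budget + 1·y_design = 29.5; 3·y_budget + 2·y_design = 33.5.
Solving: y_budget = 8.5, y_design = 4.
Δz = y_budget·Δb = 8.5 × (-5) = -42.5, so new z* = 1241 − 42.5 = 1198.5.

1198.5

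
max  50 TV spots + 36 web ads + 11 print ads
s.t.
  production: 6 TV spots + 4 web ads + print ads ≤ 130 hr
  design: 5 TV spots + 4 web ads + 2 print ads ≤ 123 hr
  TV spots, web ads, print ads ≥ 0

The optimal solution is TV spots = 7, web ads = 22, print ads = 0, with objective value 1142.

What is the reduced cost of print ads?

Check each constraint at x*: production 130/130 (tight); design 123/123 (tight).
The binding rows give the dual system: 6·y_production + 5·y_design = 50 and 4·y_production + 4·y_design = 36.
→ y_production = 5 and y_design = 4.
Reduced cost of print ads: c₃ − yᵀa₃ = 11 − (5·1 + 4·2) = 11 − 13 = -2.

-2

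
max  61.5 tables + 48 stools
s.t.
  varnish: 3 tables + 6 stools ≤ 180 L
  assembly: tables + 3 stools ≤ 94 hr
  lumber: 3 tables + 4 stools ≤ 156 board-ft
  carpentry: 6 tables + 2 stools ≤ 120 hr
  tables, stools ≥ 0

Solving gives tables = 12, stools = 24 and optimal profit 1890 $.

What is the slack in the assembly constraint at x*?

10

assembly used = 1·12 + 3·24 = 84; slack = 94 − 84 = 10.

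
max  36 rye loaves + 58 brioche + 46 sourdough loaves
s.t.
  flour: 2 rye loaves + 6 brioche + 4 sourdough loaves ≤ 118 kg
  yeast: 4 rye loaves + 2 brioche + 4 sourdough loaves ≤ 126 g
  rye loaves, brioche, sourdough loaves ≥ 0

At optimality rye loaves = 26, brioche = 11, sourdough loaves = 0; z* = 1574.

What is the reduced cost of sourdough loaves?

At the optimum: flour uses 118 of 118 (binding); yeast uses 126 of 126 (binding).
The binding rows give the dual system: 2·y_flour + 4·y_yeast = 36 and 6·y_flour + 2·y_yeast = 58.
This yields shadow prices y_flour = 8, y_yeast = 5.
Reduced cost of sourdough loaves: c₃ − yᵀa₃ = 46 − (8·4 + 5·4) = 46 − 52 = -6.

-6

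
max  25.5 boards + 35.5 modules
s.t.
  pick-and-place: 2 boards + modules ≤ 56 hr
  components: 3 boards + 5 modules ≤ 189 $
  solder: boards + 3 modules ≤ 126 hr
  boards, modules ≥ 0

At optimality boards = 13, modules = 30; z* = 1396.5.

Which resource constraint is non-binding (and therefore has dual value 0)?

solder

pick-and-place: 56/56 (binding)
components: 189/189 (binding)
solder: 103/126 (slack 23)
By complementary slackness, a constraint with positive slack has shadow price 0 → solder.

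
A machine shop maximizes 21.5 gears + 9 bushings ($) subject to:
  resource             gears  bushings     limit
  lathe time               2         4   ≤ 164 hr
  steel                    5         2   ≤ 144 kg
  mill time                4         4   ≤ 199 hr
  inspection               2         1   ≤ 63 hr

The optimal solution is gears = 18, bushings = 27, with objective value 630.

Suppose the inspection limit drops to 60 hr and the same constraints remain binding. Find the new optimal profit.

Check each constraint at x*: lathe time 144/164 (slack 20); steel 144/144 (tight); mill time 180/199 (slack 19); inspection 63/63 (tight).
Slack constraints have shadow price 0 (complementary slackness).
The binding rows give the dual system: 5·y_steel + 2·y_inspection = 21.5 and 2·y_steel + 1·y_inspection = 9.
This yields shadow prices y_steel = 3.5, y_inspection = 2.
Δz = y_inspection·Δb = 2 × (-3) = -6, so new z* = 630 − 6 = 624.

624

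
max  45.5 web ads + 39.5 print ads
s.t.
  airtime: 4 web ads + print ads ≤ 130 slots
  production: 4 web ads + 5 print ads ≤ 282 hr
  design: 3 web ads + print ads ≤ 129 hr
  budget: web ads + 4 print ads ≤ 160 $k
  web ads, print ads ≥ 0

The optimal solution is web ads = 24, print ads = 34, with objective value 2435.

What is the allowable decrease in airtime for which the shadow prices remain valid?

Binding constraints: airtime, budget. The basis is B = [[4,1],[1,4]] with det 15.
Per unit decrease in airtime, x* moves by d = (-0.2667, 0.0667).
The basis stays optimal until web ads reaches 0; allowable decrease = 90 slots.

90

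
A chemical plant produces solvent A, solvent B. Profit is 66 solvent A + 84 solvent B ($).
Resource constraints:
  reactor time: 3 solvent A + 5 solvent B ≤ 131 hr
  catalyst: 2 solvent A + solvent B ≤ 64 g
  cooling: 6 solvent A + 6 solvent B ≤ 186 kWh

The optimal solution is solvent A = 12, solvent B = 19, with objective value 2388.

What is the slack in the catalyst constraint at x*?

21

catalyst used = 2·12 + 1·19 = 43; slack = 64 − 43 = 21.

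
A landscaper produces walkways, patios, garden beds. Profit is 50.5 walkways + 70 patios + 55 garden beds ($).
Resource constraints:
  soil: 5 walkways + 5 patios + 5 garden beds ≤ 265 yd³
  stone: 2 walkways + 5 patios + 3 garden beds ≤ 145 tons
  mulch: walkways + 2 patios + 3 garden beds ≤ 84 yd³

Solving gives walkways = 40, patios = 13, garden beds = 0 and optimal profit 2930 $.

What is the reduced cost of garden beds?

-2

Check each constraint at x*: soil 265/265 (tight); stone 145/145 (tight); mulch 66/84 (slack 18).
By complementary slackness, y = 0 for the non-binding constraint.
Dual feasibility on the basic columns requires 5·y_soil + 2·y_stone = 50.5, 5·y_soil + 5·y_stone = 70.
→ y_soil = 7.5 and y_stone = 6.5.
Reduced cost of garden beds: c₃ − yᵀa₃ = 55 − (7.5·5 + 6.5·3) = 55 − 57 = -2.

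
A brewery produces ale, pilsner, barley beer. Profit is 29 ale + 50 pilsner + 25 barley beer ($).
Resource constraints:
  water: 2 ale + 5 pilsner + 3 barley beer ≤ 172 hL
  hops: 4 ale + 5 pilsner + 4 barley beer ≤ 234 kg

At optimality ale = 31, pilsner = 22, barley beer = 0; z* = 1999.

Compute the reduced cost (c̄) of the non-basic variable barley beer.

At the optimum: water uses 172 of 172 (binding); hops uses 234 of 234 (binding).
The binding rows give the dual system: 2·y_water + 4·y_hops = 29 and 5·y_water + 5·y_hops = 50.
This yields shadow prices y_water = 5.5, y_hops = 4.5.
Reduced cost of barley beer: c₃ − yᵀa₃ = 25 − (5.5·3 + 4.5·4) = 25 − 34.5 = -9.5.

-9.5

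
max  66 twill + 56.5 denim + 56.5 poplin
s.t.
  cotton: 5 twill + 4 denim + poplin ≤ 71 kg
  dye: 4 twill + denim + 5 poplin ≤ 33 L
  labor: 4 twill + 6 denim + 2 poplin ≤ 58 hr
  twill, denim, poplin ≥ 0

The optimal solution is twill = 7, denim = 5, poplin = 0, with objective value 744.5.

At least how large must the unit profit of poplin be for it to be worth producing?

58.5

Binding: dye and labor. Non-binding: cotton (16 unused).
Slack constraints have shadow price 0 (complementary slackness).
The binding rows give the dual system: 4·y_dye + 4·y_labor = 66 and 1·y_dye + 6·y_labor = 56.5.
This yields shadow prices y_dye = 8.5, y_labor = 8.
poplin enters the basis when its profit ≥ yᵀa₃ = 8.5·5 + 8·2 = 58.5.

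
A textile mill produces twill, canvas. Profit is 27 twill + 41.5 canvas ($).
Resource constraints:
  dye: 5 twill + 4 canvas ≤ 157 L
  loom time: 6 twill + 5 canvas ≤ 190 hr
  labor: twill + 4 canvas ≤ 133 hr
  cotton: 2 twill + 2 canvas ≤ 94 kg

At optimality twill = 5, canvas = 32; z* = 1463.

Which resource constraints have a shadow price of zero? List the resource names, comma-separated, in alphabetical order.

dye: 153/157 (slack 4)
loom time: 190/190 (binding)
labor: 133/133 (binding)
cotton: 74/94 (slack 20)
By complementary slackness, a constraint with positive slack has shadow price 0 → cotton, dye.

cotton, dye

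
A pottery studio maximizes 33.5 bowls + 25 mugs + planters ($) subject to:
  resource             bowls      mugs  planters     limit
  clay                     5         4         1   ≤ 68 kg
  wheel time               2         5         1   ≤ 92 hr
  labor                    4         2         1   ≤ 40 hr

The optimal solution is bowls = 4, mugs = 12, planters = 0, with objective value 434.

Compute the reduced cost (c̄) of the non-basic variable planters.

Binding: clay and labor. Non-binding: wheel time (24 unused).
Since wheel time is not tight, its dual is 0.
Dual feasibility on the basic columns requires 5·y_clay + 4·y_labor = 33.5, 4·y_clay + 2·y_labor = 25.
→ y_clay = 5.5 and y_labor = 1.5.
Reduced cost of planters: c₃ − yᵀa₃ = 1 − (5.5·1 + 1.5·1) = 1 − 7 = -6.

-6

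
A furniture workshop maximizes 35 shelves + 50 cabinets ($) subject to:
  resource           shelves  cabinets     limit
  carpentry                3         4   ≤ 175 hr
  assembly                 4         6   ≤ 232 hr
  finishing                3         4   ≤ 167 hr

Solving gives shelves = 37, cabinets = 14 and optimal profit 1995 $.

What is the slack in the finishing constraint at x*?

0

finishing used = 3·37 + 4·14 = 167; slack = 167 − 167 = 0.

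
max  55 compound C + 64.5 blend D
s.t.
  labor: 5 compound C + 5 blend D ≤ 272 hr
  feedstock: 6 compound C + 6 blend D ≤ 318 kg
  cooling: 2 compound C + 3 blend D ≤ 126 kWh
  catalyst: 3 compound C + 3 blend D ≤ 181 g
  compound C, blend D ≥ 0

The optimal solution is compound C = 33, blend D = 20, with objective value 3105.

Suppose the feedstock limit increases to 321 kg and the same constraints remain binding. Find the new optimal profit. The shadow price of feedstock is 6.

Δb = 3, so new z* = 3105 + (6)·(3) = 3105 + 18 = 3123.

3123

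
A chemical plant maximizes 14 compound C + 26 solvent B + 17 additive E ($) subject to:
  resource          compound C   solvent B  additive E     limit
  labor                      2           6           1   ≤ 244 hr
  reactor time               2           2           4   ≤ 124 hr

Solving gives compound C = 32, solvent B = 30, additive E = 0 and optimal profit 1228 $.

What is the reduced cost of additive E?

-2

Check each constraint at x*: labor 244/244 (tight); reactor time 124/124 (tight).
The binding rows give the dual system: 2·y_labor + 2·y_reactor time = 14 and 6·y_labor + 2·y_reactor time = 26.
Solving: y_labor = 3, y_reactor time = 4.
Reduced cost of additive E: c₃ − yᵀa₃ = 17 − (3·1 + 4·4) = 17 − 19 = -2.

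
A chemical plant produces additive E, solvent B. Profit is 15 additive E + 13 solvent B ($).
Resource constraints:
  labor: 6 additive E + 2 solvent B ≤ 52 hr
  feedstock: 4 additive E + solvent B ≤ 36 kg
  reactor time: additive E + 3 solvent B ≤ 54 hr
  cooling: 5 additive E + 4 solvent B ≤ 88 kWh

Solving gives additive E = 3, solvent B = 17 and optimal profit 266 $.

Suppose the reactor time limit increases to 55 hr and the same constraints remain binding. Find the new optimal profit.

269

Check each constraint at x*: labor 52/52 (tight); feedstock 29/36 (slack 7); reactor time 54/54 (tight); cooling 83/88 (slack 5).
Slack constraints have shadow price 0 (complementary slackness).
The binding rows give the dual system: 6·y_labor + 1·y_reactor time = 15 and 2·y_labor + 3·y_reactor time = 13.
This yields shadow prices y_labor = 2, y_reactor time = 3.
Δz = y_reactor time·Δb = 3 × (1) = 3, so new z* = 266 + 3 = 269.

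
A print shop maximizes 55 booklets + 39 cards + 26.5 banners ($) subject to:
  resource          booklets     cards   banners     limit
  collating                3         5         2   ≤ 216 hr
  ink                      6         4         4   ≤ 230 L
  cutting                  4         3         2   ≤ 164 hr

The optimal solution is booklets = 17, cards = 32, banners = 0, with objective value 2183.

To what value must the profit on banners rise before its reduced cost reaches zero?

32

Binding: ink and cutting. Non-binding: collating (5 unused).
Slack constraints have shadow price 0 (complementary slackness).
The binding rows give the dual system: 6·y_ink + 4·y_cutting = 55 and 4·y_ink + 3·y_cutting = 39.
Solving: y_ink = 4.5, y_cutting = 7.
banners enters the basis when its profit ≥ yᵀa₃ = 4.5·4 + 7·2 = 32.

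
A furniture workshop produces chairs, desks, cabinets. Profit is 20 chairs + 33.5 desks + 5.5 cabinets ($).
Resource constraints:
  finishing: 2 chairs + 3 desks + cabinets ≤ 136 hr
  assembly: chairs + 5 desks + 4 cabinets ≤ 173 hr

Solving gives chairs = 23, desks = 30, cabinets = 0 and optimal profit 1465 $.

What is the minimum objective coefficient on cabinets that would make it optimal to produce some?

13.5

Check each constraint at x*: finishing 136/136 (tight); assembly 173/173 (tight).
The binding rows give the dual system: 2·y_finishing + 1·y_assembly = 20 and 3·y_finishing + 5·y_assembly = 33.5.
Solving: y_finishing = 9.5, y_assembly = 1.
cabinets enters the basis when its profit ≥ yᵀa₃ = 9.5·1 + 1·4 = 13.5.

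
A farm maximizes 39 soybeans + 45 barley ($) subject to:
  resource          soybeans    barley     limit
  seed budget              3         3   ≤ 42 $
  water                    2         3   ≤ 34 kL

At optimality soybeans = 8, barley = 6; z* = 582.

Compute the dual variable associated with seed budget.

Both seed budget and water are binding at x*.
Dual feasibility on the basic columns requires 3·y_seed budget + 2·y_water = 39, 3·y_seed budget + 3·y_water = 45.
→ y_seed budget = 9 and y_water = 6.
Shadow price of seed budget = 9.

9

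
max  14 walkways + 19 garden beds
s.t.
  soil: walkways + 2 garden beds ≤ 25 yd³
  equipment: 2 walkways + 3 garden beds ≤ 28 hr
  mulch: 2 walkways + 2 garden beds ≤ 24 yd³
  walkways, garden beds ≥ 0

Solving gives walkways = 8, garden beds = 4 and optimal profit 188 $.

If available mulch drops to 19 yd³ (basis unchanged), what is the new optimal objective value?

178

Check each constraint at x*: soil 16/25 (slack 9); equipment 28/28 (tight); mulch 24/24 (tight).
Slack constraints have shadow price 0 (complementary slackness).
The binding rows give the dual system: 2·y_equipment + 2·y_mulch = 14 and 3·y_equipment + 2·y_mulch = 19.
Solving: y_equipment = 5, y_mulch = 2.
Δz = y_mulch·Δb = 2 × (-5) = -10, so new z* = 188 − 10 = 178.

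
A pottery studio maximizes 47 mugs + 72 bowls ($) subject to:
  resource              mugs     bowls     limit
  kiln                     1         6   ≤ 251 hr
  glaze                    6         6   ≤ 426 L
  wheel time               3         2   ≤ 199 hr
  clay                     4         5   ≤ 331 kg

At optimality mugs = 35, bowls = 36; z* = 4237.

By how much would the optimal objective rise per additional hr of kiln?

5

At the optimum: kiln uses 251 of 251 (binding); glaze uses 426 of 426 (binding); wheel time uses 177 of 199 (slack = 22); clay uses 320 of 331 (slack = 11).
Slack constraints have shadow price 0 (complementary slackness).
Dual feasibility on the basic columns requires 1·y_kiln + 6·y_glaze = 47, 6·y_kiln + 6·y_glaze = 72.
→ y_kiln = 5 and y_glaze = 7.
Shadow price of kiln = 5.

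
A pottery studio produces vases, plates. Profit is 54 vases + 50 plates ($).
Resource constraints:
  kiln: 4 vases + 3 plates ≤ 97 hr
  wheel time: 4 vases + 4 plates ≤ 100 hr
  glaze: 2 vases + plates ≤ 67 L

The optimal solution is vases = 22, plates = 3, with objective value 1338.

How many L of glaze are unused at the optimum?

20

glaze used = 2·22 + 1·3 = 47; slack = 67 − 47 = 20.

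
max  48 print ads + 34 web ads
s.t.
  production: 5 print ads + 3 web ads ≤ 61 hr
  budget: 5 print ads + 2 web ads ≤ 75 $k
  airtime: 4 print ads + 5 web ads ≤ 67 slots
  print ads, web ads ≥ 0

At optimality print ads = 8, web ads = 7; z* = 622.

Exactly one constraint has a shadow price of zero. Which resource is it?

budget

production: 61/61 (binding)
budget: 54/75 (slack 21)
airtime: 67/67 (binding)
By complementary slackness, a constraint with positive slack has shadow price 0 → budget.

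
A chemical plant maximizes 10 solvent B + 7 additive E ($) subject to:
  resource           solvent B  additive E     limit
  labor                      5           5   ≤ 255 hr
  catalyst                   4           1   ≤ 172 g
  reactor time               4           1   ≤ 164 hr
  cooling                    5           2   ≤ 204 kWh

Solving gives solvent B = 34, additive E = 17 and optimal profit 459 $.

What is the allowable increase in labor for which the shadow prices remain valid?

Binding constraints: labor, cooling. The basis is B = [[5,5],[5,2]] with det -15.
Per unit increase in labor, x* moves by d = (-0.1333, 0.3333).
The basis stays optimal until solvent B reaches 0; allowable increase = 255 hr.

255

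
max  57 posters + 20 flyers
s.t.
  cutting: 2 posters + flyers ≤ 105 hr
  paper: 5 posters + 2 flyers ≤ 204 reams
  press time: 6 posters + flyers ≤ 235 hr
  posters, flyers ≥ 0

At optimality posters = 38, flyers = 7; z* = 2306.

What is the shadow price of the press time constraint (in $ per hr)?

2

At the optimum: cutting uses 83 of 105 (slack = 22); paper uses 204 of 204 (binding); press time uses 235 of 235 (binding).
Slack constraints have shadow price 0 (complementary slackness).
Dual feasibility on the basic columns requires 5·y_paper + 6·y_press time = 57, 2·y_paper + 1·y_press time = 20.
Solving: y_paper = 9, y_press time = 2.
Shadow price of press time = 2.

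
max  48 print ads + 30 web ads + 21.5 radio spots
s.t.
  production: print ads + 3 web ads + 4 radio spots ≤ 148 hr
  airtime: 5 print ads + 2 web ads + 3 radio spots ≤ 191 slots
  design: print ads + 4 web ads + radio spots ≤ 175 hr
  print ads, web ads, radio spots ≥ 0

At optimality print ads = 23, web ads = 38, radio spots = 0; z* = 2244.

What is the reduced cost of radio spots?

Binding: airtime and design. Non-binding: production (11 unused).
Since production is not tight, its dual is 0.
Dual feasibility on the basic columns requires 5·y_airtime + 1·y_design = 48, 2·y_airtime + 4·y_design = 30.
→ y_airtime = 9 and y_design = 3.
Reduced cost of radio spots: c₃ − yᵀa₃ = 21.5 − (9·3 + 3·1) = 21.5 − 30 = -8.5.

-8.5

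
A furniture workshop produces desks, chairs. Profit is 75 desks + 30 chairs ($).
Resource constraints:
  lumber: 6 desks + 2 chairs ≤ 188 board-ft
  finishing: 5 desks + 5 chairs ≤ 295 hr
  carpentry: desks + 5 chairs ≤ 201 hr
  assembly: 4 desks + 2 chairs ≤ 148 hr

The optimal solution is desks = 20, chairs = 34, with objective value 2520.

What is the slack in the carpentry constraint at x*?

carpentry used = 1·20 + 5·34 = 190; slack = 201 − 190 = 11.

11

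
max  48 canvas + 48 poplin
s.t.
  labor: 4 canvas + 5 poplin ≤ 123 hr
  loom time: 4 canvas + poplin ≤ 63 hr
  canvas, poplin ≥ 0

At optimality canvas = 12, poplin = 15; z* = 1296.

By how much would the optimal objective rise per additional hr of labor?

Check each constraint at x*: labor 123/123 (tight); loom time 63/63 (tight).
From A_Bᵀ y = c: 4·y_labor + 4·y_loom time = 48; 5·y_labor + 1·y_loom time = 48.
This yields shadow prices y_labor = 9, y_loom time = 3.
Shadow price of labor = 9.

9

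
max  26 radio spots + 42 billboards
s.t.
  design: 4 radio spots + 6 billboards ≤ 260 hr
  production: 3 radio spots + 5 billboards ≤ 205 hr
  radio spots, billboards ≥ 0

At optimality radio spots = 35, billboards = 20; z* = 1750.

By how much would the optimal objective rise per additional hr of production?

6

Both design and production are binding at x*.
From A_Bᵀ y = c: 4·y_design + 3·y_production = 26; 6·y_design + 5·y_production = 42.
This yields shadow prices y_design = 2, y_production = 6.
Shadow price of production = 6.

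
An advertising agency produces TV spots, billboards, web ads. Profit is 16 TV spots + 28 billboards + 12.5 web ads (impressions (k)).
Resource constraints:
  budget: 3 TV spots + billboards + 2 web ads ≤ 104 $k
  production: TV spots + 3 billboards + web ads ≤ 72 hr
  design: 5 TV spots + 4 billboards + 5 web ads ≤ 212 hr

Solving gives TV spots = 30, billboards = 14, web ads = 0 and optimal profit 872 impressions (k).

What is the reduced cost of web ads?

-1

At the optimum: budget uses 104 of 104 (binding); production uses 72 of 72 (binding); design uses 206 of 212 (slack = 6).
Slack constraints have shadow price 0 (complementary slackness).
Dual feasibility on the basic columns requires 3·y_budget + 1·y_production = 16, 1·y_budget + 3·y_production = 28.
→ y_budget = 2.5 and y_production = 8.5.
Reduced cost of web ads: c₃ − yᵀa₃ = 12.5 − (2.5·2 + 8.5·1) = 12.5 − 13.5 = -1.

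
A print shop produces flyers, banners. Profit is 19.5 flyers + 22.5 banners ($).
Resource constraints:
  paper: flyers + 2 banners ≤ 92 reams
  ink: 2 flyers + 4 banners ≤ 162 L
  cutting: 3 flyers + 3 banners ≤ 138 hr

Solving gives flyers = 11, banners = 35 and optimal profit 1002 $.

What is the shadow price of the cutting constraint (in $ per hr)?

At the optimum: paper uses 81 of 92 (slack = 11); ink uses 162 of 162 (binding); cutting uses 138 of 138 (binding).
Since paper is not tight, its dual is 0.
From A_Bᵀ y = c: 2·y_ink + 3·y_cutting = 19.5; 4·y_ink + 3·y_cutting = 22.5.
→ y_ink = 1.5 and y_cutting = 5.5.
Shadow price of cutting = 5.5.

5.5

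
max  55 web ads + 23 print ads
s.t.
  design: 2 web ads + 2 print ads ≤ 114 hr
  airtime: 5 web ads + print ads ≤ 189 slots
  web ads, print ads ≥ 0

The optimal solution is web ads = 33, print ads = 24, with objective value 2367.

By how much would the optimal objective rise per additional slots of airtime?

Both design and airtime are binding at x*.
The binding rows give the dual system: 2·y_design + 5·y_airtime = 55 and 2·y_design + 1·y_airtime = 23.
→ y_design = 7.5 and y_airtime = 8.
Shadow price of airtime = 8.

8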